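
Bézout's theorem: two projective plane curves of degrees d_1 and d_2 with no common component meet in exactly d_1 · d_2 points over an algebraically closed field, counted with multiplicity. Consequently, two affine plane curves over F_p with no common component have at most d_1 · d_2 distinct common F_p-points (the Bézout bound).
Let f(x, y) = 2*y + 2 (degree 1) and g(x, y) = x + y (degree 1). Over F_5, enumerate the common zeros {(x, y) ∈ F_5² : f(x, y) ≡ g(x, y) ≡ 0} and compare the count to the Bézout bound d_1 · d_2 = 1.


Common zeros: {(1, 4)}; count = 1; Bézout bound = 1.

deg(f) = 1, deg(g) = 1, so Bézout bound = 1.
Scan x ∈ F_5. For each x, list the y ∈ F_5 with f(x, y) ≡ 0 and those with g(x, y) ≡ 0 (mod 5); the common zeros in that column are the intersection.
  x = 0: f ≡ 0 at y ∈ {4}; g ≡ 0 at y ∈ {0}; common: ∅.
  x = 1: f ≡ 0 at y ∈ {4}; g ≡ 0 at y ∈ {4}; common: {4}.
  x = 2: f ≡ 0 at y ∈ {4}; g ≡ 0 at y ∈ {3}; common: ∅.
  x = 3: f ≡ 0 at y ∈ {4}; g ≡ 0 at y ∈ {2}; common: ∅.
  x = 4: f ≡ 0 at y ∈ {4}; g ≡ 0 at y ∈ {1}; common: ∅.
Collecting: common zeros = {(1, 4)}, so the count is 1.
Comparison with the Bézout bound: 1 ≤ 1 = deg(f)·deg(g), as expected for curves with no common component (the bound is attained).


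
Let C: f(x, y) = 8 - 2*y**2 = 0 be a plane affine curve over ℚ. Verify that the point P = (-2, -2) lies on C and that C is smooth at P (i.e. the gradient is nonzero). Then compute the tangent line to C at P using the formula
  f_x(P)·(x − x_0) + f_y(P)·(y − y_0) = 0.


Tangent line at P: 8*y + 16 = 0.

Step 1: f(-2, -2) = 0, so P lies on C.
Step 2: partial derivatives
  f_x(x, y) = 0, f_y(x, y) = -4*y.
  f_x(P) = 0, f_y(P) = 8 (gradient nonzero, so P is smooth).
Step 3: tangent line at P: 0·(x − -2) + 8·(y − -2) = 0.
Expanding: 8*y + 16 = 0.


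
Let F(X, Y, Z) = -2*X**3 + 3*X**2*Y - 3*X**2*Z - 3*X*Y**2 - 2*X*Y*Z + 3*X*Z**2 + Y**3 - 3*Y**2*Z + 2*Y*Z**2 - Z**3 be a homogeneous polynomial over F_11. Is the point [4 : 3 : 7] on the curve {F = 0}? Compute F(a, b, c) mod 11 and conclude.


F(4,3,7) ≡ 1 (mod 11); P is NOT on the curve.

Evaluate F(4, 3, 7) term-by-term (mod 11).
  -2*X**3 ↦ -2·64·1·1 = -128
  3*X**2*Y ↦ 3·16·3·1 = 144
  -3*X**2*Z ↦ -3·16·1·7 = -336
  -3*X*Y**2 ↦ -3·4·9·1 = -108
  -2*X*Y*Z ↦ -2·4·3·7 = -168
  3*X*Z**2 ↦ 3·4·1·49 = 588
  Y**3 ↦ 1·1·27·1 = 27
  -3*Y**2*Z ↦ -3·1·9·7 = -189
  2*Y*Z**2 ↦ 2·1·3·49 = 294
  -Z**3 ↦ -1·1·1·343 = -343
Sum: F(4, 3, 7) = (-128) + (144) + (-336) + (-108) + (-168) + (588) + (27) + (-189) + (294) + (-343) = -219.
Reducing mod 11: -219 ≡ 1 (mod 11).
Since F(a, b, c) ≡ 1 ≠ 0 (mod 11), P does NOT lie on the curve.


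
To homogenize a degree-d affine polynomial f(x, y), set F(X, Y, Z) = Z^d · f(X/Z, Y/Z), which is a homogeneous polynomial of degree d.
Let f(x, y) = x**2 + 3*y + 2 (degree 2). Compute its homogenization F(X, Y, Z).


F(X, Y, Z) = X**2 + 3*Y*Z + 2*Z**2

deg(f) = 2.
Substitute x = X/Z, y = Y/Z into f, then multiply by Z^2.
  monomial 1·x^2·y^0 ↦ 1·X^2·Y^0·Z^0.
  monomial 3·x^0·y^1 ↦ 3·X^0·Y^1·Z^1.
  monomial 2·x^0·y^0 ↦ 2·X^0·Y^0·Z^2.
Collecting: F(X, Y, Z) = X**2 + 3*Y*Z + 2*Z**2.


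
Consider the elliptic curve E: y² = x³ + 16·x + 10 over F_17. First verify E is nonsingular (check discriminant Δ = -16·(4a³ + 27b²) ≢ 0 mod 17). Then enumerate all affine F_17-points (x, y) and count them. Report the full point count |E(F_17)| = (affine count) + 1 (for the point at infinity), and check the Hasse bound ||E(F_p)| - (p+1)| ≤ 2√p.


Affine points = {(2, 4), (2, 13), (3, 0), (4, 6), (4, 11), (6, 4), (6, 13), (8, 2), (8, 15), (9, 4), (9, 13), (11, 2), (11, 15), (12, 3), (12, 14), (13, 1), (13, 16), (15, 2), (15, 15)}; affine count = 19; |E(F_17)| = 20.

Discriminant check: Δ ∝ 4a³ + 27b² = 4·16³ + 27·10² = 4·4096 + 27·100 ≡ 10 (mod 17). Nonzero ⇒ E is nonsingular.
For each x ∈ F_17, compute rhs = x³ + 16·x + 10 mod 17, then count y ∈ F_17 with y² ≡ rhs.
  x = 0: rhs = 10, matching y values: none (0 points).
  x = 1: rhs = 10, matching y values: none (0 points).
  x = 2: rhs = 16, matching y values: 4, 13 (2 points).
  x = 3: rhs = 0, matching y values: 0 (1 points).
  x = 4: rhs = 2, matching y values: 6, 11 (2 points).
  x = 5: rhs = 11, matching y values: none (0 points).
  x = 6: rhs = 16, matching y values: 4, 13 (2 points).
  x = 7: rhs = 6, matching y values: none (0 points).
  x = 8: rhs = 4, matching y values: 2, 15 (2 points).
  x = 9: rhs = 16, matching y values: 4, 13 (2 points).
  x = 10: rhs = 14, matching y values: none (0 points).
  x = 11: rhs = 4, matching y values: 2, 15 (2 points).
  x = 12: rhs = 9, matching y values: 3, 14 (2 points).
  x = 13: rhs = 1, matching y values: 1, 16 (2 points).
  x = 14: rhs = 3, matching y values: none (0 points).
  x = 15: rhs = 4, matching y values: 2, 15 (2 points).
  x = 16: rhs = 10, matching y values: none (0 points).
Total affine count: 19.
Full point count |E(F_17)| = 19 + 1 = 20.
Hasse bound: |20 − (17+1)| = |2| = 2 ≤ 2√17 ≈ 8.2462 ✓.


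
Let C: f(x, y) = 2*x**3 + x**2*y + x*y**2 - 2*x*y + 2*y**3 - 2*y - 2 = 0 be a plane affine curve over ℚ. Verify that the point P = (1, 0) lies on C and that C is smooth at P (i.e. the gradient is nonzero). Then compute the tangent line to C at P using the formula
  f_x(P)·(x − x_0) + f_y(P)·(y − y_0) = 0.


Tangent line at P: 6*x - 3*y - 6 = 0.

Step 1: f(1, 0) = 0, so P lies on C.
Step 2: partial derivatives
  f_x(x, y) = 6*x**2 + 2*x*y + y**2 - 2*y, f_y(x, y) = x**2 + 2*x*y - 2*x + 6*y**2 - 2.
  f_x(P) = 6, f_y(P) = -3 (gradient nonzero, so P is smooth).
Step 3: tangent line at P: 6·(x − 1) + -3·(y − 0) = 0.
Expanding: 6*x - 3*y - 6 = 0.


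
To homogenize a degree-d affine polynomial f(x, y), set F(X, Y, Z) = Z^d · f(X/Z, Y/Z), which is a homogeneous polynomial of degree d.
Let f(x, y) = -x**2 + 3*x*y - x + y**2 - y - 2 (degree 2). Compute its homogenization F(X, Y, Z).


F(X, Y, Z) = -X**2 + 3*X*Y - X*Z + Y**2 - Y*Z - 2*Z**2

deg(f) = 2.
Substitute x = X/Z, y = Y/Z into f, then multiply by Z^2.
  monomial -1·x^2·y^0 ↦ -1·X^2·Y^0·Z^0.
  monomial 3·x^1·y^1 ↦ 3·X^1·Y^1·Z^0.
  monomial -1·x^1·y^0 ↦ -1·X^1·Y^0·Z^1.
  monomial 1·x^0·y^2 ↦ 1·X^0·Y^2·Z^0.
  monomial -1·x^0·y^1 ↦ -1·X^0·Y^1·Z^1.
  monomial -2·x^0·y^0 ↦ -2·X^0·Y^0·Z^2.
Collecting: F(X, Y, Z) = -X**2 + 3*X*Y - X*Z + Y**2 - Y*Z - 2*Z**2.


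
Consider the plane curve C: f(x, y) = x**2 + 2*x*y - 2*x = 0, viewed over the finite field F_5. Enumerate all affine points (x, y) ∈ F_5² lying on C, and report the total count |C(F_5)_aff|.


Affine F_5-points: {(0, 0), (0, 1), (0, 2), (0, 3), (0, 4), (1, 3), (2, 0), (3, 2), (4, 4)}; count = 9.

For each of the 25 pairs (x, y) ∈ F_5², evaluate f(x, y) mod 5. Record the zeros.
  x = 0: [0↦0, 1↦0, 2↦0, 3↦0, 4↦0]  zeros at y ∈ {0, 1, 2, 3, 4}
  x = 1: [0↦4, 1↦1, 2↦3, 3↦0, 4↦2]  zeros at y ∈ {3}
  x = 2: [0↦0, 1↦4, 2↦3, 3↦2, 4↦1]  zeros at y ∈ {0}
  x = 3: [0↦3, 1↦4, 2↦0, 3↦1, 4↦2]  zeros at y ∈ {2}
  x = 4: [0↦3, 1↦1, 2↦4, 3↦2, 4↦0]  zeros at y ∈ {4}
Collecting zeros: affine points = {(0, 0), (0, 1), (0, 2), (0, 3), (0, 4), (1, 3), (2, 0), (3, 2), (4, 4)}.
Total count |C(F_5)_aff| = 9.


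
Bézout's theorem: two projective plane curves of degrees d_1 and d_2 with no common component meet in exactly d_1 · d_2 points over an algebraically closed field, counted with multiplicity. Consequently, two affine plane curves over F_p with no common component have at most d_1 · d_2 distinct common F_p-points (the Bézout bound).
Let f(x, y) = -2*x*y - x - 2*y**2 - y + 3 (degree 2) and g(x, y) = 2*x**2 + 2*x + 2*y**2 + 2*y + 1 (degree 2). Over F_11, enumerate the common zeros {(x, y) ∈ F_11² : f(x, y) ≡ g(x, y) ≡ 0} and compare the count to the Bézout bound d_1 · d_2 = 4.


Common zeros: ∅; count = 0; Bézout bound = 4.

deg(f) = 2, deg(g) = 2, so Bézout bound = 4.
Scan x ∈ F_11. For each x, list the y ∈ F_11 with f(x, y) ≡ 0 and those with g(x, y) ≡ 0 (mod 11); the common zeros in that column are the intersection.
  x = 0: f ≡ 0 at y ∈ {1, 4}; g ≡ 0 at y ∈ ∅; common: ∅.
  x = 1: f ≡ 0 at y ∈ {6, 9}; g ≡ 0 at y ∈ ∅; common: ∅.
  x = 2: f ≡ 0 at y ∈ {7}; g ≡ 0 at y ∈ ∅; common: ∅.
  x = 3: f ≡ 0 at y ∈ {0, 2}; g ≡ 0 at y ∈ ∅; common: ∅.
  x = 4: f ≡ 0 at y ∈ ∅; g ≡ 0 at y ∈ ∅; common: ∅.
  x = 5: f ≡ 0 at y ∈ ∅; g ≡ 0 at y ∈ {5}; common: ∅.
  x = 6: f ≡ 0 at y ∈ ∅; g ≡ 0 at y ∈ ∅; common: ∅.
  x = 7: f ≡ 0 at y ∈ ∅; g ≡ 0 at y ∈ ∅; common: ∅.
  x = 8: f ≡ 0 at y ∈ ∅; g ≡ 0 at y ∈ ∅; common: ∅.
  x = 9: f ≡ 0 at y ∈ {8, 10}; g ≡ 0 at y ∈ ∅; common: ∅.
  x = 10: f ≡ 0 at y ∈ {3}; g ≡ 0 at y ∈ ∅; common: ∅.
Collecting: common zeros = ∅, so the count is 0.
Comparison with the Bézout bound: 0 ≤ 4 = deg(f)·deg(g), as expected for curves with no common component (the affine F_11-count falls short of the bound because intersections may lie at infinity, over extension fields, or carry multiplicity).


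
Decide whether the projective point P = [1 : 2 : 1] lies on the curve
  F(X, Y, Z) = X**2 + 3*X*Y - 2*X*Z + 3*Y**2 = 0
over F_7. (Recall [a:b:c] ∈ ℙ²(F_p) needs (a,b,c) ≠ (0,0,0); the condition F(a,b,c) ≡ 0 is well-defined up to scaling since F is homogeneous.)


F(1,2,1) ≡ 3 (mod 7); P is NOT on the curve.

Evaluate F(1, 2, 1) term-by-term (mod 7).
  X**2 ↦ 1·1·1·1 = 1
  3*X*Y ↦ 3·1·2·1 = 6
  -2*X*Z ↦ -2·1·1·1 = -2
  3*Y**2 ↦ 3·1·4·1 = 12
Sum: F(1, 2, 1) = (1) + (6) + (-2) + (12) = 17.
Reducing mod 7: 17 ≡ 3 (mod 7).
Since F(a, b, c) ≡ 3 ≠ 0 (mod 7), P does NOT lie on the curve.


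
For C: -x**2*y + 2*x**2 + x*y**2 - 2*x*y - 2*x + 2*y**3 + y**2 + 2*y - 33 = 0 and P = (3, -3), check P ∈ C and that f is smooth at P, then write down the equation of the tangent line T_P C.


Tangent line at P: 43*x + 17*y - 78 = 0.

Step 1: f(3, -3) = 0, so P lies on C.
Step 2: partial derivatives
  f_x(x, y) = -2*x*y + 4*x + y**2 - 2*y - 2, f_y(x, y) = -x**2 + 2*x*y - 2*x + 6*y**2 + 2*y + 2.
  f_x(P) = 43, f_y(P) = 17 (gradient nonzero, so P is smooth).
Step 3: tangent line at P: 43·(x − 3) + 17·(y − -3) = 0.
Expanding: 43*x + 17*y - 78 = 0.


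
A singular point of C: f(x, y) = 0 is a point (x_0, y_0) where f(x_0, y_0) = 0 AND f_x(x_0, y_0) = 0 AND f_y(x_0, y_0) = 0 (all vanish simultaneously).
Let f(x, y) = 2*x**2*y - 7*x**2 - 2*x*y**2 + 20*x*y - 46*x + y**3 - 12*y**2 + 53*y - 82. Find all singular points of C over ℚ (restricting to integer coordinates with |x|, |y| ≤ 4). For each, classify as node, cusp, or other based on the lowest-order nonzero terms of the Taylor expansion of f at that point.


Singular points: {(-2, 3)}; classification: node.

Compute partial derivatives:
  f_x = 4*x*y - 14*x - 2*y**2 + 20*y - 46.
  f_y = 2*x**2 - 4*x*y + 20*x + 3*y**2 - 24*y + 53.
Scan x_0 ∈ {−4, ..., 4}. For each x_0, f_y(x_0, y) is a polynomial in y; find its integer roots y ∈ {−4, ..., 4}, then test f_x and f at those candidates.
  x = -4: f_y(-4, y) = 3*y**2 - 8*y + 5; vanishes at y ∈ {1}. (-4, 1): f_x = 12 ≠ 0.
  x = -3: f_y(-3, y) = 3*y**2 - 12*y + 11; no integer root y with |y| ≤ 4.
  x = -2: f_y(-2, y) = 3*y**2 - 16*y + 21; vanishes at y ∈ {3}. (-2, 3): f_x = 0, f = 0 — SINGULAR.
  x = -1: f_y(-1, y) = 3*y**2 - 20*y + 35; no integer root y with |y| ≤ 4.
  x = 0: f_y(0, y) = 3*y**2 - 24*y + 53; no integer root y with |y| ≤ 4.
  x = 1: f_y(1, y) = 3*y**2 - 28*y + 75; no integer root y with |y| ≤ 4.
  x = 2: f_y(2, y) = 3*y**2 - 32*y + 101; no integer root y with |y| ≤ 4.
  x = 3: f_y(3, y) = 3*y**2 - 36*y + 131; no integer root y with |y| ≤ 4.
  x = 4: f_y(4, y) = 3*y**2 - 40*y + 165; no integer root y with |y| ≤ 4.
Only singular point on the grid: (-2, 3).
Classify: substitute x = -2 + u, y = 3 + v and expand: f = 2*u**2*v - u**2 - 2*u*v**2 + v**3 + v**2.
No constant or linear terms (consistent with a singular point). Quadratic part: -u**2 + v**2. Cubic part: 2*u**2*v - 2*u*v**2 + v**3.
The quadratic part v**2 - u**2 = (v − u)(v + u) splits into two distinct linear factors, so there are two distinct tangent lines y − 3 = ±(x − -2) — this is a node (ordinary double point).
Classification: node.


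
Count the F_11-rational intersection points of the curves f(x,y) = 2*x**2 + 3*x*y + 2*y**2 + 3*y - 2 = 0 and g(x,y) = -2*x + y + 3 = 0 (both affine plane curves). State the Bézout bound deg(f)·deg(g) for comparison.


Common zeros: ∅; count = 0; Bézout bound = 2.

deg(f) = 2, deg(g) = 1, so Bézout bound = 2.
Scan x ∈ F_11. For each x, list the y ∈ F_11 with f(x, y) ≡ 0 and those with g(x, y) ≡ 0 (mod 11); the common zeros in that column are the intersection.
  x = 0: f ≡ 0 at y ∈ {6, 9}; g ≡ 0 at y ∈ {8}; common: ∅.
  x = 1: f ≡ 0 at y ∈ {0, 8}; g ≡ 0 at y ∈ {10}; common: ∅.
  x = 2: f ≡ 0 at y ∈ {6}; g ≡ 0 at y ∈ {1}; common: ∅.
  x = 3: f ≡ 0 at y ∈ {7, 9}; g ≡ 0 at y ∈ {3}; common: ∅.
  x = 4: f ≡ 0 at y ∈ ∅; g ≡ 0 at y ∈ {5}; common: ∅.
  x = 5: f ≡ 0 at y ∈ ∅; g ≡ 0 at y ∈ {7}; common: ∅.
  x = 6: f ≡ 0 at y ∈ ∅; g ≡ 0 at y ∈ {9}; common: ∅.
  x = 7: f ≡ 0 at y ∈ ∅; g ≡ 0 at y ∈ {0}; common: ∅.
  x = 8: f ≡ 0 at y ∈ ∅; g ≡ 0 at y ∈ {2}; common: ∅.
  x = 9: f ≡ 0 at y ∈ {8, 10}; g ≡ 0 at y ∈ {4}; common: ∅.
  x = 10: f ≡ 0 at y ∈ {0}; g ≡ 0 at y ∈ {6}; common: ∅.
Collecting: common zeros = ∅, so the count is 0.
Comparison with the Bézout bound: 0 ≤ 2 = deg(f)·deg(g), as expected for curves with no common component (the affine F_11-count falls short of the bound because intersections may lie at infinity, over extension fields, or carry multiplicity).


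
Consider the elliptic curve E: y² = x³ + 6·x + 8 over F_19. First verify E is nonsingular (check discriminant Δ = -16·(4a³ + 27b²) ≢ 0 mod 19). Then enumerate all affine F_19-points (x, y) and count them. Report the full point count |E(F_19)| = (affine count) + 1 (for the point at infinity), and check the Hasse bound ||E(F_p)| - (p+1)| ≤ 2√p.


Affine points = {(2, 3), (2, 16), (4, 1), (4, 18), (5, 7), (5, 12), (8, 6), (8, 13), (10, 2), (10, 17), (14, 9), (14, 10), (16, 1), (16, 18), (17, 8), (17, 11), (18, 1), (18, 18)}; affine count = 18; |E(F_19)| = 19.

Discriminant check: Δ ∝ 4a³ + 27b² = 4·6³ + 27·8² = 4·216 + 27·64 ≡ 8 (mod 19). Nonzero ⇒ E is nonsingular.
For each x ∈ F_19, compute rhs = x³ + 6·x + 8 mod 19, then count y ∈ F_19 with y² ≡ rhs.
  x = 0: rhs = 8, matching y values: none (0 points).
  x = 1: rhs = 15, matching y values: none (0 points).
  x = 2: rhs = 9, matching y values: 3, 16 (2 points).
  x = 3: rhs = 15, matching y values: none (0 points).
  x = 4: rhs = 1, matching y values: 1, 18 (2 points).
  x = 5: rhs = 11, matching y values: 7, 12 (2 points).
  x = 6: rhs = 13, matching y values: none (0 points).
  x = 7: rhs = 13, matching y values: none (0 points).
  x = 8: rhs = 17, matching y values: 6, 13 (2 points).
  x = 9: rhs = 12, matching y values: none (0 points).
  x = 10: rhs = 4, matching y values: 2, 17 (2 points).
  x = 11: rhs = 18, matching y values: none (0 points).
  x = 12: rhs = 3, matching y values: none (0 points).
  x = 13: rhs = 3, matching y values: none (0 points).
  x = 14: rhs = 5, matching y values: 9, 10 (2 points).
  x = 15: rhs = 15, matching y values: none (0 points).
  x = 16: rhs = 1, matching y values: 1, 18 (2 points).
  x = 17: rhs = 7, matching y values: 8, 11 (2 points).
  x = 18: rhs = 1, matching y values: 1, 18 (2 points).
Total affine count: 18.
Full point count |E(F_19)| = 18 + 1 = 19.
Hasse bound: |19 − (19+1)| = |-1| = 1 ≤ 2√19 ≈ 8.7178 ✓.


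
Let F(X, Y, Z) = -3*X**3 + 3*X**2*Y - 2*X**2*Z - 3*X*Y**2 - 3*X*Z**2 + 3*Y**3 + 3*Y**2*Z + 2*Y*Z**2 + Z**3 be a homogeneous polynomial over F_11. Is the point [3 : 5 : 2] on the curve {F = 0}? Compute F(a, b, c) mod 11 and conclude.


F(3,5,2) ≡ 0 (mod 11); P is on the curve.

Evaluate F(3, 5, 2) term-by-term (mod 11).
  -3*X**3 ↦ -3·27·1·1 = -81
  3*X**2*Y ↦ 3·9·5·1 = 135
  -2*X**2*Z ↦ -2·9·1·2 = -36
  -3*X*Y**2 ↦ -3·3·25·1 = -225
  -3*X*Z**2 ↦ -3·3·1·4 = -36
  3*Y**3 ↦ 3·1·125·1 = 375
  3*Y**2*Z ↦ 3·1·25·2 = 150
  2*Y*Z**2 ↦ 2·1·5·4 = 40
  Z**3 ↦ 1·1·1·8 = 8
Sum: F(3, 5, 2) = (-81) + (135) + (-36) + (-225) + (-36) + (375) + (150) + (40) + (8) = 330.
Reducing mod 11: 330 ≡ 0 (mod 11).
Since F(a, b, c) ≡ 0 (mod 11), P lies on the curve.


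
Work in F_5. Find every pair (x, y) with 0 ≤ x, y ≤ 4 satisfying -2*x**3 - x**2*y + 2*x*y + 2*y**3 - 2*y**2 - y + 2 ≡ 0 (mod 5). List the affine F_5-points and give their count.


Affine F_5-points: {(0, 3), (1, 0), (1, 1), (2, 1), (4, 1)}; count = 5.

For each of the 25 pairs (x, y) ∈ F_5², evaluate f(x, y) mod 5. Record the zeros.
  x = 0: [0↦2, 1↦1, 2↦3, 3↦0, 4↦4]  zeros at y ∈ {3}
  x = 1: [0↦0, 1↦0, 2↦3, 3↦1, 4↦1]  zeros at y ∈ {0, 1}
  x = 2: [0↦1, 1↦0, 2↦2, 3↦4, 4↦3]  zeros at y ∈ {1}
  x = 3: [0↦3, 1↦4, 2↦3, 3↦2, 4↦3]  zeros at y ∈ ∅
  x = 4: [0↦4, 1↦0, 2↦4, 3↦3, 4↦4]  zeros at y ∈ {1}
Collecting zeros: affine points = {(0, 3), (1, 0), (1, 1), (2, 1), (4, 1)}.
Total count |C(F_5)_aff| = 5.


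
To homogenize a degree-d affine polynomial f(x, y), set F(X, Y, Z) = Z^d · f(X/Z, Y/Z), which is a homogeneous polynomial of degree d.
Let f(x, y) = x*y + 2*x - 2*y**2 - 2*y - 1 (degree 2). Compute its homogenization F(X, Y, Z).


F(X, Y, Z) = X*Y + 2*X*Z - 2*Y**2 - 2*Y*Z - Z**2

deg(f) = 2.
Substitute x = X/Z, y = Y/Z into f, then multiply by Z^2.
  monomial 1·x^1·y^1 ↦ 1·X^1·Y^1·Z^0.
  monomial 2·x^1·y^0 ↦ 2·X^1·Y^0·Z^1.
  monomial -2·x^0·y^2 ↦ -2·X^0·Y^2·Z^0.
  monomial -2·x^0·y^1 ↦ -2·X^0·Y^1·Z^1.
  monomial -1·x^0·y^0 ↦ -1·X^0·Y^0·Z^2.
Collecting: F(X, Y, Z) = X*Y + 2*X*Z - 2*Y**2 - 2*Y*Z - Z**2.


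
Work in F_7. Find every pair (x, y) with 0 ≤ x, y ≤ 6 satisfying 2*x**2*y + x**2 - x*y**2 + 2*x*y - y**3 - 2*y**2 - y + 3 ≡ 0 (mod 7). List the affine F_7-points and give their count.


Affine F_7-points: {(2, 0), (2, 4), (2, 6), (5, 0), (6, 3)}; count = 5.

For each of the 49 pairs (x, y) ∈ F_7², evaluate f(x, y) mod 7. Record the zeros.
  x = 0: [0↦3, 1↦6, 2↦6, 3↦4, 4↦1, 5↦5, 6↦3]  zeros at y ∈ ∅
  x = 1: [0↦4, 1↦3, 2↦4, 3↦1, 4↦2, 5↦1, 6↦6]  zeros at y ∈ ∅
  x = 2: [0↦0, 1↦6, 2↦5, 3↦5, 4↦0, 5↦5, 6↦0]  zeros at y ∈ {0, 4, 6}
  x = 3: [0↦5, 1↦1, 2↦2, 3↦2, 4↦2, 5↦3, 6↦6]  zeros at y ∈ ∅
  x = 4: [0↦5, 1↦2, 2↦2, 3↦6, 4↦1, 5↦2, 6↦3]  zeros at y ∈ ∅
  x = 5: [0↦0, 1↦2, 2↦5, 3↦3, 4↦4, 5↦2, 6↦5]  zeros at y ∈ {0}
  x = 6: [0↦4, 1↦1, 2↦4, 3↦0, 4↦4, 5↦3, 6↦5]  zeros at y ∈ {3}
Collecting zeros: affine points = {(2, 0), (2, 4), (2, 6), (5, 0), (6, 3)}.
Total count |C(F_7)_aff| = 5.


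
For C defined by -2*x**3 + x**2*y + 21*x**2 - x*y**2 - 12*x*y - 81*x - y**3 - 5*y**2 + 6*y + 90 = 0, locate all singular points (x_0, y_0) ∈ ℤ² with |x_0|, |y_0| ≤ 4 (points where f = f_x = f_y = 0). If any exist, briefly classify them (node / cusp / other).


Singular points: {(3, -3)}; classification: cusp.

Compute partial derivatives:
  f_x = -6*x**2 + 2*x*y + 42*x - y**2 - 12*y - 81.
  f_y = x**2 - 2*x*y - 12*x - 3*y**2 - 10*y + 6.
Scan x_0 ∈ {−4, ..., 4}. For each x_0, f_y(x_0, y) is a polynomial in y; find its integer roots y ∈ {−4, ..., 4}, then test f_x and f at those candidates.
  x = -4: f_y(-4, y) = -3*y**2 - 2*y + 70; no integer root y with |y| ≤ 4.
  x = -3: f_y(-3, y) = -3*y**2 - 4*y + 51; no integer root y with |y| ≤ 4.
  x = -2: f_y(-2, y) = -3*y**2 - 6*y + 34; no integer root y with |y| ≤ 4.
  x = -1: f_y(-1, y) = -3*y**2 - 8*y + 19; no integer root y with |y| ≤ 4.
  x = 0: f_y(0, y) = -3*y**2 - 10*y + 6; no integer root y with |y| ≤ 4.
  x = 1: f_y(1, y) = -3*y**2 - 12*y - 5; no integer root y with |y| ≤ 4.
  x = 2: f_y(2, y) = -3*y**2 - 14*y - 14; no integer root y with |y| ≤ 4.
  x = 3: f_y(3, y) = -3*y**2 - 16*y - 21; vanishes at y ∈ {-3}. (3, -3): f_x = 0, f = 0 — SINGULAR.
  x = 4: f_y(4, y) = -3*y**2 - 18*y - 26; no integer root y with |y| ≤ 4.
Only singular point on the grid: (3, -3).
Classify: substitute x = 3 + u, y = -3 + v and expand: f = -2*u**3 + u**2*v - u*v**2 - v**3 + v**2.
No constant or linear terms (consistent with a singular point). Quadratic part: v**2. Cubic part: -2*u**3 + u**2*v - u*v**2 - v**3.
The quadratic part v**2 is a perfect square, so there is a single (double) tangent line v = 0, i.e. y = -3. Restricting the cubic part to that line (v = 0) leaves -2*u**3 ≠ 0, so f is not divisible by v and the branch is v² ≈ 2*u**3 to lowest order — this is a cusp.
Classification: cusp.


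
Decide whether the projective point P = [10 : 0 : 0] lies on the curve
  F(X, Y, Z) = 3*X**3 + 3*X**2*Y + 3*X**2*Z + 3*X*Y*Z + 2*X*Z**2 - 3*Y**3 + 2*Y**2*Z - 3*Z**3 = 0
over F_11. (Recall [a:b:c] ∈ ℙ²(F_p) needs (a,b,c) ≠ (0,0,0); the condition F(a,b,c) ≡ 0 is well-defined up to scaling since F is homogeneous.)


F(10,0,0) ≡ 8 (mod 11); P is NOT on the curve.

Evaluate F(10, 0, 0) term-by-term (mod 11).
  3*X**3 ↦ 3·1000·1·1 = 3000
  3*X**2*Y ↦ 3·100·0·1 = 0
  3*X**2*Z ↦ 3·100·1·0 = 0
  3*X*Y*Z ↦ 3·10·0·0 = 0
  2*X*Z**2 ↦ 2·10·1·0 = 0
  -3*Y**3 ↦ -3·1·0·1 = 0
  2*Y**2*Z ↦ 2·1·0·0 = 0
  -3*Z**3 ↦ -3·1·1·0 = 0
Sum: F(10, 0, 0) = (3000) + (0) + (0) + (0) + (0) + (0) + (0) + (0) = 3000.
Reducing mod 11: 3000 ≡ 8 (mod 11).
Since F(a, b, c) ≡ 8 ≠ 0 (mod 11), P does NOT lie on the curve.


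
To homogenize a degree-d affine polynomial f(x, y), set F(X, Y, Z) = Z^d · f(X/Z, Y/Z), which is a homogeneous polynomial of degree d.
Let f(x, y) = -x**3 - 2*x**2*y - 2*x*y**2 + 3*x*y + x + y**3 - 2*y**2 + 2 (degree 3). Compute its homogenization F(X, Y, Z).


F(X, Y, Z) = -X**3 - 2*X**2*Y - 2*X*Y**2 + 3*X*Y*Z + X*Z**2 + Y**3 - 2*Y**2*Z + 2*Z**3

deg(f) = 3.
Substitute x = X/Z, y = Y/Z into f, then multiply by Z^3.
  monomial -1·x^3·y^0 ↦ -1·X^3·Y^0·Z^0.
  monomial -2·x^2·y^1 ↦ -2·X^2·Y^1·Z^0.
  monomial -2·x^1·y^2 ↦ -2·X^1·Y^2·Z^0.
  monomial 3·x^1·y^1 ↦ 3·X^1·Y^1·Z^1.
  monomial 1·x^1·y^0 ↦ 1·X^1·Y^0·Z^2.
  monomial 1·x^0·y^3 ↦ 1·X^0·Y^3·Z^0.
  monomial -2·x^0·y^2 ↦ -2·X^0·Y^2·Z^1.
  monomial 2·x^0·y^0 ↦ 2·X^0·Y^0·Z^3.
Collecting: F(X, Y, Z) = -X**3 - 2*X**2*Y - 2*X*Y**2 + 3*X*Y*Z + X*Z**2 + Y**3 - 2*Y**2*Z + 2*Z**3.


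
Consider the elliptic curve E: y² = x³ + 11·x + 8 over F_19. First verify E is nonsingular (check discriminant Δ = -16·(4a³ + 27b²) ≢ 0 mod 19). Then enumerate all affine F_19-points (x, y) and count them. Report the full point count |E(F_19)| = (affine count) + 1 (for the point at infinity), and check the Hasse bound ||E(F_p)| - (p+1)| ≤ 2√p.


Affine points = {(1, 1), (1, 18), (2, 0), (3, 7), (3, 12), (5, 6), (5, 13), (6, 9), (6, 10), (8, 0), (9, 0), (10, 4), (10, 15), (11, 4), (11, 15), (12, 5), (12, 14), (13, 7), (13, 12), (16, 9), (16, 10), (17, 4), (17, 15)}; affine count = 23; |E(F_19)| = 24.

Discriminant check: Δ ∝ 4a³ + 27b² = 4·11³ + 27·8² = 4·1331 + 27·64 ≡ 3 (mod 19). Nonzero ⇒ E is nonsingular.
For each x ∈ F_19, compute rhs = x³ + 11·x + 8 mod 19, then count y ∈ F_19 with y² ≡ rhs.
  x = 0: rhs = 8, matching y values: none (0 points).
  x = 1: rhs = 1, matching y values: 1, 18 (2 points).
  x = 2: rhs = 0, matching y values: 0 (1 points).
  x = 3: rhs = 11, matching y values: 7, 12 (2 points).
  x = 4: rhs = 2, matching y values: none (0 points).
  x = 5: rhs = 17, matching y values: 6, 13 (2 points).
  x = 6: rhs = 5, matching y values: 9, 10 (2 points).
  x = 7: rhs = 10, matching y values: none (0 points).
  x = 8: rhs = 0, matching y values: 0 (1 points).
  x = 9: rhs = 0, matching y values: 0 (1 points).
  x = 10: rhs = 16, matching y values: 4, 15 (2 points).
  x = 11: rhs = 16, matching y values: 4, 15 (2 points).
  x = 12: rhs = 6, matching y values: 5, 14 (2 points).
  x = 13: rhs = 11, matching y values: 7, 12 (2 points).
  x = 14: rhs = 18, matching y values: none (0 points).
  x = 15: rhs = 14, matching y values: none (0 points).
  x = 16: rhs = 5, matching y values: 9, 10 (2 points).
  x = 17: rhs = 16, matching y values: 4, 15 (2 points).
  x = 18: rhs = 15, matching y values: none (0 points).
Total affine count: 23.
Full point count |E(F_19)| = 23 + 1 = 24.
Hasse bound: |24 − (19+1)| = |4| = 4 ≤ 2√19 ≈ 8.7178 ✓.


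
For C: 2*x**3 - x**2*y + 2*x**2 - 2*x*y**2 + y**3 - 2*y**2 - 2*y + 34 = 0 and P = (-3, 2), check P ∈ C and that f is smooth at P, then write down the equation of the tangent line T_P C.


Tangent line at P: 46*x + 17*y + 104 = 0.

Step 1: f(-3, 2) = 0, so P lies on C.
Step 2: partial derivatives
  f_x(x, y) = 6*x**2 - 2*x*y + 4*x - 2*y**2, f_y(x, y) = -x**2 - 4*x*y + 3*y**2 - 4*y - 2.
  f_x(P) = 46, f_y(P) = 17 (gradient nonzero, so P is smooth).
Step 3: tangent line at P: 46·(x − -3) + 17·(y − 2) = 0.
Expanding: 46*x + 17*y + 104 = 0.


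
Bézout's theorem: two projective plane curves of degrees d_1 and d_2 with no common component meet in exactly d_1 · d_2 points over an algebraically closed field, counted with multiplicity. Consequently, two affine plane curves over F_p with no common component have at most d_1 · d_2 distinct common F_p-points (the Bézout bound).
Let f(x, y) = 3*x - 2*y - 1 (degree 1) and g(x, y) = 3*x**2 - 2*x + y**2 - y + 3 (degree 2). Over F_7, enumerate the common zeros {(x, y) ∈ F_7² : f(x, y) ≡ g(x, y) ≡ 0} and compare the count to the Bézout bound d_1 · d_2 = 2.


Common zeros: {(6, 5)}; count = 1; Bézout bound = 2.

deg(f) = 1, deg(g) = 2, so Bézout bound = 2.
Scan x ∈ F_7. For each x, list the y ∈ F_7 with f(x, y) ≡ 0 and those with g(x, y) ≡ 0 (mod 7); the common zeros in that column are the intersection.
  x = 0: f ≡ 0 at y ∈ {3}; g ≡ 0 at y ∈ ∅; common: ∅.
  x = 1: f ≡ 0 at y ∈ {1}; g ≡ 0 at y ∈ ∅; common: ∅.
  x = 2: f ≡ 0 at y ∈ {6}; g ≡ 0 at y ∈ ∅; common: ∅.
  x = 3: f ≡ 0 at y ∈ {4}; g ≡ 0 at y ∈ ∅; common: ∅.
  x = 4: f ≡ 0 at y ∈ {2}; g ≡ 0 at y ∈ {3, 5}; common: ∅.
  x = 5: f ≡ 0 at y ∈ {0}; g ≡ 0 at y ∈ {2, 6}; common: ∅.
  x = 6: f ≡ 0 at y ∈ {5}; g ≡ 0 at y ∈ {3, 5}; common: {5}.
Collecting: common zeros = {(6, 5)}, so the count is 1.
Comparison with the Bézout bound: 1 ≤ 2 = deg(f)·deg(g), as expected for curves with no common component (the affine F_7-count falls short of the bound because intersections may lie at infinity, over extension fields, or carry multiplicity).


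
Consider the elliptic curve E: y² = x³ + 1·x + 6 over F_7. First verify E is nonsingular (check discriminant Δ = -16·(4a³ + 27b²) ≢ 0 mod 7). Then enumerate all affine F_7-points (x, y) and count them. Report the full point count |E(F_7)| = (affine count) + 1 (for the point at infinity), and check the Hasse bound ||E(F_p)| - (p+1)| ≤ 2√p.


Affine points = {(1, 1), (1, 6), (2, 3), (2, 4), (3, 1), (3, 6), (4, 2), (4, 5), (6, 2), (6, 5)}; affine count = 10; |E(F_7)| = 11.

Discriminant check: Δ ∝ 4a³ + 27b² = 4·1³ + 27·6² = 4·1 + 27·36 ≡ 3 (mod 7). Nonzero ⇒ E is nonsingular.
For each x ∈ F_7, compute rhs = x³ + 1·x + 6 mod 7, then count y ∈ F_7 with y² ≡ rhs.
  x = 0: rhs = 6, matching y values: none (0 points).
  x = 1: rhs = 1, matching y values: 1, 6 (2 points).
  x = 2: rhs = 2, matching y values: 3, 4 (2 points).
  x = 3: rhs = 1, matching y values: 1, 6 (2 points).
  x = 4: rhs = 4, matching y values: 2, 5 (2 points).
  x = 5: rhs = 3, matching y values: none (0 points).
  x = 6: rhs = 4, matching y values: 2, 5 (2 points).
Total affine count: 10.
Full point count |E(F_7)| = 10 + 1 = 11.
Hasse bound: |11 − (7+1)| = |3| = 3 ≤ 2√7 ≈ 5.2915 ✓.


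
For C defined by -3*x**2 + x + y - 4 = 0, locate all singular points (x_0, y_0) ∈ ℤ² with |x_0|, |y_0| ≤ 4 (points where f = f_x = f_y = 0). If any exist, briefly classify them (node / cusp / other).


No singular points in the scanned grid; C is smooth there.

Compute partial derivatives:
  f_x = 1 - 6*x.
  f_y = 1.
f_y = 1 is a nonzero constant, so f_y never vanishes: no point (x, y) can satisfy f = f_x = f_y = 0. In particular no (x, y) ∈ {−4, ..., 4}² is singular; the curve is smooth.


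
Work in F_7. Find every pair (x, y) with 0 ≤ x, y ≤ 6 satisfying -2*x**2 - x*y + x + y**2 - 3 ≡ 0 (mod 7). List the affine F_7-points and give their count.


Affine F_7-points: {(3, 4), (3, 6), (4, 2), (5, 6), (6, 2), (6, 4)}; count = 6.

For each of the 49 pairs (x, y) ∈ F_7², evaluate f(x, y) mod 7. Record the zeros.
  x = 0: [0↦4, 1↦5, 2↦1, 3↦6, 4↦6, 5↦1, 6↦5]  zeros at y ∈ ∅
  x = 1: [0↦3, 1↦3, 2↦5, 3↦2, 4↦1, 5↦2, 6↦5]  zeros at y ∈ ∅
  x = 2: [0↦5, 1↦4, 2↦5, 3↦1, 4↦6, 5↦6, 6↦1]  zeros at y ∈ ∅
  x = 3: [0↦3, 1↦1, 2↦1, 3↦3, 4↦0, 5↦6, 6↦0]  zeros at y ∈ {4, 6}
  x = 4: [0↦4, 1↦1, 2↦0, 3↦1, 4↦4, 5↦2, 6↦2]  zeros at y ∈ {2}
  x = 5: [0↦1, 1↦4, 2↦2, 3↦2, 4↦4, 5↦1, 6↦0]  zeros at y ∈ {6}
  x = 6: [0↦1, 1↦3, 2↦0, 3↦6, 4↦0, 5↦3, 6↦1]  zeros at y ∈ {2, 4}
Collecting zeros: affine points = {(3, 4), (3, 6), (4, 2), (5, 6), (6, 2), (6, 4)}.
Total count |C(F_7)_aff| = 6.


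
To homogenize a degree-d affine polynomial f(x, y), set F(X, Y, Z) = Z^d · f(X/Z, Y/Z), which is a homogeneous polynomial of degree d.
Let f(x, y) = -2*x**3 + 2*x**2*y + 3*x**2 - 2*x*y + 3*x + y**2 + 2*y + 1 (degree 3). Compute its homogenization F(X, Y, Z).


F(X, Y, Z) = -2*X**3 + 2*X**2*Y + 3*X**2*Z - 2*X*Y*Z + 3*X*Z**2 + Y**2*Z + 2*Y*Z**2 + Z**3

deg(f) = 3.
Substitute x = X/Z, y = Y/Z into f, then multiply by Z^3.
  monomial -2·x^3·y^0 ↦ -2·X^3·Y^0·Z^0.
  monomial 2·x^2·y^1 ↦ 2·X^2·Y^1·Z^0.
  monomial 3·x^2·y^0 ↦ 3·X^2·Y^0·Z^1.
  monomial -2·x^1·y^1 ↦ -2·X^1·Y^1·Z^1.
  monomial 3·x^1·y^0 ↦ 3·X^1·Y^0·Z^2.
  monomial 1·x^0·y^2 ↦ 1·X^0·Y^2·Z^1.
  monomial 2·x^0·y^1 ↦ 2·X^0·Y^1·Z^2.
  monomial 1·x^0·y^0 ↦ 1·X^0·Y^0·Z^3.
Collecting: F(X, Y, Z) = -2*X**3 + 2*X**2*Y + 3*X**2*Z - 2*X*Y*Z + 3*X*Z**2 + Y**2*Z + 2*Y*Z**2 + Z**3.


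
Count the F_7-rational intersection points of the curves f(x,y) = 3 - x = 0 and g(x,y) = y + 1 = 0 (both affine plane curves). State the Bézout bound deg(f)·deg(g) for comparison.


Common zeros: {(3, 6)}; count = 1; Bézout bound = 1.

deg(f) = 1, deg(g) = 1, so Bézout bound = 1.
Scan x ∈ F_7. For each x, list the y ∈ F_7 with f(x, y) ≡ 0 and those with g(x, y) ≡ 0 (mod 7); the common zeros in that column are the intersection.
  x = 0: f ≡ 0 at y ∈ ∅; g ≡ 0 at y ∈ {6}; common: ∅.
  x = 1: f ≡ 0 at y ∈ ∅; g ≡ 0 at y ∈ {6}; common: ∅.
  x = 2: f ≡ 0 at y ∈ ∅; g ≡ 0 at y ∈ {6}; common: ∅.
  x = 3: f ≡ 0 at y ∈ {0, 1, 2, 3, 4, 5, 6}; g ≡ 0 at y ∈ {6}; common: {6}.
  x = 4: f ≡ 0 at y ∈ ∅; g ≡ 0 at y ∈ {6}; common: ∅.
  x = 5: f ≡ 0 at y ∈ ∅; g ≡ 0 at y ∈ {6}; common: ∅.
  x = 6: f ≡ 0 at y ∈ ∅; g ≡ 0 at y ∈ {6}; common: ∅.
Collecting: common zeros = {(3, 6)}, so the count is 1.
Comparison with the Bézout bound: 1 ≤ 1 = deg(f)·deg(g), as expected for curves with no common component (the bound is attained).


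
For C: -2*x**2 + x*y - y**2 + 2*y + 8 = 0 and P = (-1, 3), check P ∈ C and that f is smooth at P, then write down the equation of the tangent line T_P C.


Tangent line at P: 7*x - 5*y + 22 = 0.

Step 1: f(-1, 3) = 0, so P lies on C.
Step 2: partial derivatives
  f_x(x, y) = -4*x + y, f_y(x, y) = x - 2*y + 2.
  f_x(P) = 7, f_y(P) = -5 (gradient nonzero, so P is smooth).
Step 3: tangent line at P: 7·(x − -1) + -5·(y − 3) = 0.
Expanding: 7*x - 5*y + 22 = 0.


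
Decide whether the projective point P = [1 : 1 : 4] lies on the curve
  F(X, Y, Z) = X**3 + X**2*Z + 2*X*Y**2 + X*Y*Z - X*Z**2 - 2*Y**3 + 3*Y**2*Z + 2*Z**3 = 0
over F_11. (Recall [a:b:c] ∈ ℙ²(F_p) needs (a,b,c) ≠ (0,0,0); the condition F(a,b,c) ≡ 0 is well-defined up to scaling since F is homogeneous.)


F(1,1,4) ≡ 1 (mod 11); P is NOT on the curve.

Evaluate F(1, 1, 4) term-by-term (mod 11).
  X**3 ↦ 1·1·1·1 = 1
  X**2*Z ↦ 1·1·1·4 = 4
  2*X*Y**2 ↦ 2·1·1·1 = 2
  X*Y*Z ↦ 1·1·1·4 = 4
  -X*Z**2 ↦ -1·1·1·16 = -16
  -2*Y**3 ↦ -2·1·1·1 = -2
  3*Y**2*Z ↦ 3·1·1·4 = 12
  2*Z**3 ↦ 2·1·1·64 = 128
Sum: F(1, 1, 4) = (1) + (4) + (2) + (4) + (-16) + (-2) + (12) + (128) = 133.
Reducing mod 11: 133 ≡ 1 (mod 11).
Since F(a, b, c) ≡ 1 ≠ 0 (mod 11), P does NOT lie on the curve.


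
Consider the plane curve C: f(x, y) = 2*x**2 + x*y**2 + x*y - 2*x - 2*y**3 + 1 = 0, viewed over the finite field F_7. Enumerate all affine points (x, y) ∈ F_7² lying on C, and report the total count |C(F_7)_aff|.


Affine F_7-points: {(2, 1), (2, 6), (3, 5), (4, 5), (5, 1), (6, 6)}; count = 6.

For each of the 49 pairs (x, y) ∈ F_7², evaluate f(x, y) mod 7. Record the zeros.
  x = 0: [0↦1, 1↦6, 2↦6, 3↦3, 4↦6, 5↦3, 6↦3]  zeros at y ∈ ∅
  x = 1: [0↦1, 1↦1, 2↦5, 3↦1, 4↦5, 5↦5, 6↦3]  zeros at y ∈ ∅
  x = 2: [0↦5, 1↦0, 2↦1, 3↦3, 4↦1, 5↦4, 6↦0]  zeros at y ∈ {1, 6}
  x = 3: [0↦6, 1↦3, 2↦1, 3↦2, 4↦1, 5↦0, 6↦1]  zeros at y ∈ {5}
  x = 4: [0↦4, 1↦3, 2↦5, 3↦5, 4↦5, 5↦0, 6↦6]  zeros at y ∈ {5}
  x = 5: [0↦6, 1↦0, 2↦6, 3↦5, 4↦6, 5↦4, 6↦1]  zeros at y ∈ {1}
  x = 6: [0↦5, 1↦1, 2↦4, 3↦2, 4↦4, 5↦5, 6↦0]  zeros at y ∈ {6}
Collecting zeros: affine points = {(2, 1), (2, 6), (3, 5), (4, 5), (5, 1), (6, 6)}.
Total count |C(F_7)_aff| = 6.


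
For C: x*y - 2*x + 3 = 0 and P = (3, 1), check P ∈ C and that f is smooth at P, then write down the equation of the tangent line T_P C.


Tangent line at P: -x + 3*y = 0.

Step 1: f(3, 1) = 0, so P lies on C.
Step 2: partial derivatives
  f_x(x, y) = y - 2, f_y(x, y) = x.
  f_x(P) = -1, f_y(P) = 3 (gradient nonzero, so P is smooth).
Step 3: tangent line at P: -1·(x − 3) + 3·(y − 1) = 0.
Expanding: -x + 3*y = 0.


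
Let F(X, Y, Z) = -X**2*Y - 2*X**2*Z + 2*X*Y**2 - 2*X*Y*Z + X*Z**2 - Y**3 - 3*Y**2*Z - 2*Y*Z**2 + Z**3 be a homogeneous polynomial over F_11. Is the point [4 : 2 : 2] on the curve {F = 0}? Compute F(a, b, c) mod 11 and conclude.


F(4,2,2) ≡ 1 (mod 11); P is NOT on the curve.

Evaluate F(4, 2, 2) term-by-term (mod 11).
  -X**2*Y ↦ -1·16·2·1 = -32
  -2*X**2*Z ↦ -2·16·1·2 = -64
  2*X*Y**2 ↦ 2·4·4·1 = 32
  -2*X*Y*Z ↦ -2·4·2·2 = -32
  X*Z**2 ↦ 1·4·1·4 = 16
  -Y**3 ↦ -1·1·8·1 = -8
  -3*Y**2*Z ↦ -3·1·4·2 = -24
  -2*Y*Z**2 ↦ -2·1·2·4 = -16
  Z**3 ↦ 1·1·1·8 = 8
Sum: F(4, 2, 2) = (-32) + (-64) + (32) + (-32) + (16) + (-8) + (-24) + (-16) + (8) = -120.
Reducing mod 11: -120 ≡ 1 (mod 11).
Since F(a, b, c) ≡ 1 ≠ 0 (mod 11), P does NOT lie on the curve.


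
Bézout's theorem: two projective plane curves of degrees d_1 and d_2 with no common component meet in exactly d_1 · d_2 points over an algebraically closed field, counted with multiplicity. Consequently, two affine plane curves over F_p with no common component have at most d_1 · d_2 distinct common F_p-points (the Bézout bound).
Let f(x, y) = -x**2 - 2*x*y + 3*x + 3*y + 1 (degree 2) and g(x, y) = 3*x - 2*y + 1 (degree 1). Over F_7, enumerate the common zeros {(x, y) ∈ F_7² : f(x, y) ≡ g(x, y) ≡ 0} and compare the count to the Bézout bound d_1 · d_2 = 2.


Common zeros: {(3, 5)}; count = 1; Bézout bound = 2.

deg(f) = 2, deg(g) = 1, so Bézout bound = 2.
Scan x ∈ F_7. For each x, list the y ∈ F_7 with f(x, y) ≡ 0 and those with g(x, y) ≡ 0 (mod 7); the common zeros in that column are the intersection.
  x = 0: f ≡ 0 at y ∈ {2}; g ≡ 0 at y ∈ {4}; common: ∅.
  x = 1: f ≡ 0 at y ∈ {4}; g ≡ 0 at y ∈ {2}; common: ∅.
  x = 2: f ≡ 0 at y ∈ {3}; g ≡ 0 at y ∈ {0}; common: ∅.
  x = 3: f ≡ 0 at y ∈ {5}; g ≡ 0 at y ∈ {5}; common: {5}.
  x = 4: f ≡ 0 at y ∈ {5}; g ≡ 0 at y ∈ {3}; common: ∅.
  x = 5: f ≡ 0 at y ∈ ∅; g ≡ 0 at y ∈ {1}; common: ∅.
  x = 6: f ≡ 0 at y ∈ {2}; g ≡ 0 at y ∈ {6}; common: ∅.
Collecting: common zeros = {(3, 5)}, so the count is 1.
Comparison with the Bézout bound: 1 ≤ 2 = deg(f)·deg(g), as expected for curves with no common component (the affine F_7-count falls short of the bound because intersections may lie at infinity, over extension fields, or carry multiplicity).


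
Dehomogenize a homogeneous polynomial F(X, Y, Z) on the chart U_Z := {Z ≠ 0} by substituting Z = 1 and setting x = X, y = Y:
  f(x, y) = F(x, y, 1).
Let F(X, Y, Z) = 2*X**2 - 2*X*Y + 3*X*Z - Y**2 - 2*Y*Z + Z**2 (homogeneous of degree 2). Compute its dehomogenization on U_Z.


f(x, y) = 2*x**2 - 2*x*y + 3*x - y**2 - 2*y + 1

On U_Z we set Z = 1. Each monomial c·X^i·Y^j·Z^k in F becomes c·x^i·y^j·1^k = c·x^i·y^j.
Substituting Z = 1: F(X, Y, 1) = 2*x**2 - 2*x*y + 3*x - y**2 - 2*y + 1.
Note: deg(f) ≤ deg(F) = 2; strict inequality happens when F is divisible by Z (lost terms).


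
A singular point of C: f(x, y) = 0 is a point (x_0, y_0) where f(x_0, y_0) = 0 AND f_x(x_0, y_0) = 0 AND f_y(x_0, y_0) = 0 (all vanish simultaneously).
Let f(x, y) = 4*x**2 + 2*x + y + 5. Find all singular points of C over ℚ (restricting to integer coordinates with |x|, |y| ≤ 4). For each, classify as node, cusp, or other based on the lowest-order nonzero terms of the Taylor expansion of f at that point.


No singular points in the scanned grid; C is smooth there.

Compute partial derivatives:
  f_x = 8*x + 2.
  f_y = 1.
f_y = 1 is a nonzero constant, so f_y never vanishes: no point (x, y) can satisfy f = f_x = f_y = 0. In particular no (x, y) ∈ {−4, ..., 4}² is singular; the curve is smooth.


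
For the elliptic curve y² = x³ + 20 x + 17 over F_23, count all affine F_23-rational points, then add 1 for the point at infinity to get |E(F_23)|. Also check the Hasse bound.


Affine points = {(3, 9), (3, 14), (4, 0), (5, 9), (5, 14), (6, 10), (6, 13), (9, 11), (9, 12), (11, 2), (11, 21), (13, 6), (13, 17), (15, 9), (15, 14), (17, 7), (17, 16)}; affine count = 17; |E(F_23)| = 18.

Discriminant check: Δ ∝ 4a³ + 27b² = 4·20³ + 27·17² = 4·8000 + 27·289 ≡ 13 (mod 23). Nonzero ⇒ E is nonsingular.
For each x ∈ F_23, compute rhs = x³ + 20·x + 17 mod 23, then count y ∈ F_23 with y² ≡ rhs.
  x = 0: rhs = 17, matching y values: none (0 points).
  x = 1: rhs = 15, matching y values: none (0 points).
  x = 2: rhs = 19, matching y values: none (0 points).
  x = 3: rhs = 12, matching y values: 9, 14 (2 points).
  x = 4: rhs = 0, matching y values: 0 (1 points).
  x = 5: rhs = 12, matching y values: 9, 14 (2 points).
  x = 6: rhs = 8, matching y values: 10, 13 (2 points).
  x = 7: rhs = 17, matching y values: none (0 points).
  x = 8: rhs = 22, matching y values: none (0 points).
  x = 9: rhs = 6, matching y values: 11, 12 (2 points).
  x = 10: rhs = 21, matching y values: none (0 points).
  x = 11: rhs = 4, matching y values: 2, 21 (2 points).
  x = 12: rhs = 7, matching y values: none (0 points).
  x = 13: rhs = 13, matching y values: 6, 17 (2 points).
  x = 14: rhs = 5, matching y values: none (0 points).
  x = 15: rhs = 12, matching y values: 9, 14 (2 points).
  x = 16: rhs = 17, matching y values: none (0 points).
  x = 17: rhs = 3, matching y values: 7, 16 (2 points).
  x = 18: rhs = 22, matching y values: none (0 points).
  x = 19: rhs = 11, matching y values: none (0 points).
  x = 20: rhs = 22, matching y values: none (0 points).
  x = 21: rhs = 15, matching y values: none (0 points).
  x = 22: rhs = 19, matching y values: none (0 points).
Total affine count: 17.
Full point count |E(F_23)| = 17 + 1 = 18.
Hasse bound: |18 − (23+1)| = |-6| = 6 ≤ 2√23 ≈ 9.5917 ✓.


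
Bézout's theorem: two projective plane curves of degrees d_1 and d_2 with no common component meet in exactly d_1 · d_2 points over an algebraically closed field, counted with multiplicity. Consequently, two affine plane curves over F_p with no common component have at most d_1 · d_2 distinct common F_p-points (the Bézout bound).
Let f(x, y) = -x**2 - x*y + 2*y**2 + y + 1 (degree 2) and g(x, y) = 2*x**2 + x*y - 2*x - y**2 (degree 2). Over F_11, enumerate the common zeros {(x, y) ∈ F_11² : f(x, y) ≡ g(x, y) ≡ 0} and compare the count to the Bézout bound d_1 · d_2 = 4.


Common zeros: {(1, 0)}; count = 1; Bézout bound = 4.

deg(f) = 2, deg(g) = 2, so Bézout bound = 4.
Scan x ∈ F_11. For each x, list the y ∈ F_11 with f(x, y) ≡ 0 and those with g(x, y) ≡ 0 (mod 11); the common zeros in that column are the intersection.
  x = 0: f ≡ 0 at y ∈ {2, 3}; g ≡ 0 at y ∈ {0}; common: ∅.
  x = 1: f ≡ 0 at y ∈ {0}; g ≡ 0 at y ∈ {0, 1}; common: {0}.
  x = 2: f ≡ 0 at y ∈ {7, 10}; g ≡ 0 at y ∈ {5, 8}; common: ∅.
  x = 3: f ≡ 0 at y ∈ ∅; g ≡ 0 at y ∈ ∅; common: ∅.
  x = 4: f ≡ 0 at y ∈ ∅; g ≡ 0 at y ∈ ∅; common: ∅.
  x = 5: f ≡ 0 at y ∈ ∅; g ≡ 0 at y ∈ {1, 4}; common: ∅.
  x = 6: f ≡ 0 at y ∈ ∅; g ≡ 0 at y ∈ {8, 9}; common: ∅.
  x = 7: f ≡ 0 at y ∈ ∅; g ≡ 0 at y ∈ {9}; common: ∅.
  x = 8: f ≡ 0 at y ∈ {3, 6}; g ≡ 0 at y ∈ ∅; common: ∅.
  x = 9: f ≡ 0 at y ∈ {2}; g ≡ 0 at y ∈ ∅; common: ∅.
  x = 10: f ≡ 0 at y ∈ {0, 10}; g ≡ 0 at y ∈ ∅; common: ∅.
Collecting: common zeros = {(1, 0)}, so the count is 1.
Comparison with the Bézout bound: 1 ≤ 4 = deg(f)·deg(g), as expected for curves with no common component (the affine F_11-count falls short of the bound because intersections may lie at infinity, over extension fields, or carry multiplicity).
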